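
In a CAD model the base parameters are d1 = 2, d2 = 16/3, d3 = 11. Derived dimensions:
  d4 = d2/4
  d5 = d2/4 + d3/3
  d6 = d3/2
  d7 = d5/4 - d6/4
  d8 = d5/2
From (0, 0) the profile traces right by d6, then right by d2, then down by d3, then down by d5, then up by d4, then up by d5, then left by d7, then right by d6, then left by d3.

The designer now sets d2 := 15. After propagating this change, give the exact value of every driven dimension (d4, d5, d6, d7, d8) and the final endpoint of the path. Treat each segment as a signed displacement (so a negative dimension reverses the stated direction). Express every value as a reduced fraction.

Apply edit: d2 := 15
  d4 = d2/4 = 15/4
  d5 = d2/4 + d3/3 = 89/12
  d6 = d3/2 = 11/2
  d7 = d5/4 - d6/4 = 23/48
  d8 = d5/2 = 89/24
Walk from origin (0, 0):
  seg 1: right by d6 = 11/2 → (11/2, 0)
  seg 2: right by d2 = 15 → (41/2, 0)
  seg 3: down by d3 = 11 → (41/2, -11)
  seg 4: down by d5 = 89/12 → (41/2, -221/12)
  seg 5: up by d4 = 15/4 → (41/2, -44/3)
  seg 6: up by d5 = 89/12 → (41/2, -29/4)
  seg 7: left by d7 = 23/48 → (961/48, -29/4)
  seg 8: right by d6 = 11/2 → (1225/48, -29/4)
  seg 9: left by d3 = 11 → (697/48, -29/4)

d4 = 15/4
d5 = 89/12
d6 = 11/2
d7 = 23/48
d8 = 89/24
endpoint = (697/48, -29/4)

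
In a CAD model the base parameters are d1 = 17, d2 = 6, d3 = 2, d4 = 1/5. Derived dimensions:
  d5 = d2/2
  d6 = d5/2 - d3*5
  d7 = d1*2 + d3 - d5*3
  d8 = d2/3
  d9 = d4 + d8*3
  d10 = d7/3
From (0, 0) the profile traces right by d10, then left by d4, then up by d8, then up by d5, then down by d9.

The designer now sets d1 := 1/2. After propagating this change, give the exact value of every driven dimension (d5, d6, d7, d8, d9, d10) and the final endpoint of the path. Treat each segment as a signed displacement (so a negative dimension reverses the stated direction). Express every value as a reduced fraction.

d5 = 3
d6 = -17/2
d7 = -6
d8 = 2
d9 = 31/5
d10 = -2
endpoint = (-11/5, -6/5)

Apply edit: d1 := 1/2
  d5 = d2/2 = 3
  d6 = d5/2 - d3*5 = -17/2
  d7 = d1*2 + d3 - d5*3 = -6
  d8 = d2/3 = 2
  d9 = d4 + d8*3 = 31/5
  d10 = d7/3 = -2
Walk from origin (0, 0):
  seg 1: right by d10 = -2 → (-2, 0)
  seg 2: left by d4 = 1/5 → (-11/5, 0)
  seg 3: up by d8 = 2 → (-11/5, 2)
  seg 4: up by d5 = 3 → (-11/5, 5)
  seg 5: down by d9 = 31/5 → (-11/5, -6/5)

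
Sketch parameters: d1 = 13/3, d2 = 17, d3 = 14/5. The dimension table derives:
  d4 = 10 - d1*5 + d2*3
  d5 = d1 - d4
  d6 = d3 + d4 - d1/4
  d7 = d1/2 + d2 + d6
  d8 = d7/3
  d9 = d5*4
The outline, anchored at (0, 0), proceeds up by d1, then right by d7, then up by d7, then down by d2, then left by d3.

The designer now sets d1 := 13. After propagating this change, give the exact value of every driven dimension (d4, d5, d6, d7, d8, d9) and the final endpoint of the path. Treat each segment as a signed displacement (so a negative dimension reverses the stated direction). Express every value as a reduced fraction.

d4 = -4
d5 = 17
d6 = -89/20
d7 = 381/20
d8 = 127/20
d9 = 68
endpoint = (65/4, 301/20)

Apply edit: d1 := 13
  d4 = 10 - d1*5 + d2*3 = -4
  d5 = d1 - d4 = 17
  d6 = d3 + d4 - d1/4 = -89/20
  d7 = d1/2 + d2 + d6 = 381/20
  d8 = d7/3 = 127/20
  d9 = d5*4 = 68
Walk from origin (0, 0):
  seg 1: up by d1 = 13 → (0, 13)
  seg 2: right by d7 = 381/20 → (381/20, 13)
  seg 3: up by d7 = 381/20 → (381/20, 641/20)
  seg 4: down by d2 = 17 → (381/20, 301/20)
  seg 5: left by d3 = 14/5 → (65/4, 301/20)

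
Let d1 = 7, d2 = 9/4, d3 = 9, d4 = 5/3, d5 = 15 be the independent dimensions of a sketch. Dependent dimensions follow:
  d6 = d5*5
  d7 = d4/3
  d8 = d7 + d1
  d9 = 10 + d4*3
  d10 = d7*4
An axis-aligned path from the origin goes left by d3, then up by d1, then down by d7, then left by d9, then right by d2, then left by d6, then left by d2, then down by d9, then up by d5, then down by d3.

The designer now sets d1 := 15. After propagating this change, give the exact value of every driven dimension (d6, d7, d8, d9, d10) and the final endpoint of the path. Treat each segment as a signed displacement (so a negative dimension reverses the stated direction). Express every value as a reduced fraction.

Apply edit: d1 := 15
  d6 = d5*5 = 75
  d7 = d4/3 = 5/9
  d8 = d7 + d1 = 140/9
  d9 = 10 + d4*3 = 15
  d10 = d7*4 = 20/9
Walk from origin (0, 0):
  seg 1: left by d3 = 9 → (-9, 0)
  seg 2: up by d1 = 15 → (-9, 15)
  seg 3: down by d7 = 5/9 → (-9, 130/9)
  seg 4: left by d9 = 15 → (-24, 130/9)
  seg 5: right by d2 = 9/4 → (-87/4, 130/9)
  seg 6: left by d6 = 75 → (-387/4, 130/9)
  seg 7: left by d2 = 9/4 → (-99, 130/9)
  seg 8: down by d9 = 15 → (-99, -5/9)
  seg 9: up by d5 = 15 → (-99, 130/9)
  seg 10: down by d3 = 9 → (-99, 49/9)

d6 = 75
d7 = 5/9
d8 = 140/9
d9 = 15
d10 = 20/9
endpoint = (-99, 49/9)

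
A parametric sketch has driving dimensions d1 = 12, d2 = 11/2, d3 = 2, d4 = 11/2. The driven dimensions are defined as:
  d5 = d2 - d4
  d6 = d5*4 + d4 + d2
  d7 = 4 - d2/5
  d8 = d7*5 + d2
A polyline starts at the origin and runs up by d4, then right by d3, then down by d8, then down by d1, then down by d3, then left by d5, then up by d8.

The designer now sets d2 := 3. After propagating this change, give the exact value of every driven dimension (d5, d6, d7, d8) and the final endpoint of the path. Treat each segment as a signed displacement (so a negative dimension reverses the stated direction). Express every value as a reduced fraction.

d5 = -5/2
d6 = -3/2
d7 = 17/5
d8 = 20
endpoint = (9/2, -17/2)

Apply edit: d2 := 3
  d5 = d2 - d4 = -5/2
  d6 = d5*4 + d4 + d2 = -3/2
  d7 = 4 - d2/5 = 17/5
  d8 = d7*5 + d2 = 20
Walk from origin (0, 0):
  seg 1: up by d4 = 11/2 → (0, 11/2)
  seg 2: right by d3 = 2 → (2, 11/2)
  seg 3: down by d8 = 20 → (2, -29/2)
  seg 4: down by d1 = 12 → (2, -53/2)
  seg 5: down by d3 = 2 → (2, -57/2)
  seg 6: left by d5 = -5/2 → (9/2, -57/2)
  seg 7: up by d8 = 20 → (9/2, -17/2)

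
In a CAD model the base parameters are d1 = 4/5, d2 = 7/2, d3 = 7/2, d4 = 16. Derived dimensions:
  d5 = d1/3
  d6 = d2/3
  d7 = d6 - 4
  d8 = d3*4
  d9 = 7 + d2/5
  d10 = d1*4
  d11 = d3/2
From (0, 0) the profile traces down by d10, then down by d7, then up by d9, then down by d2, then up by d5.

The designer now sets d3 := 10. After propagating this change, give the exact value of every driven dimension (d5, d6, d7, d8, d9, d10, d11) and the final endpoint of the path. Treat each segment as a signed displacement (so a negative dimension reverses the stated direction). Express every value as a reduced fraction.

d5 = 4/15
d6 = 7/6
d7 = -17/6
d8 = 40
d9 = 77/10
d10 = 16/5
d11 = 5
endpoint = (0, 41/10)

Apply edit: d3 := 10
  d5 = d1/3 = 4/15
  d6 = d2/3 = 7/6
  d7 = d6 - 4 = -17/6
  d8 = d3*4 = 40
  d9 = 7 + d2/5 = 77/10
  d10 = d1*4 = 16/5
  d11 = d3/2 = 5
Walk from origin (0, 0):
  seg 1: down by d10 = 16/5 → (0, -16/5)
  seg 2: down by d7 = -17/6 → (0, -11/30)
  seg 3: up by d9 = 77/10 → (0, 22/3)
  seg 4: down by d2 = 7/2 → (0, 23/6)
  seg 5: up by d5 = 4/15 → (0, 41/10)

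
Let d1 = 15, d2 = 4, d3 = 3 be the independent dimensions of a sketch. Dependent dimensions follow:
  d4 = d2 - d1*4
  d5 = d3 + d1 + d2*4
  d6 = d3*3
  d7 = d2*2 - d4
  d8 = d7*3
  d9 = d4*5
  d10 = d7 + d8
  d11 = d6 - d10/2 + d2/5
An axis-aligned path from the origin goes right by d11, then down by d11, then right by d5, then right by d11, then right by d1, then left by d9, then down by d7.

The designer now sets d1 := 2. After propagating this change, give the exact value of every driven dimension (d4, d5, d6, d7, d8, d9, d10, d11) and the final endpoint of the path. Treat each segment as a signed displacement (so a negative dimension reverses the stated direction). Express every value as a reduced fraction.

Apply edit: d1 := 2
  d4 = d2 - d1*4 = -4
  d5 = d3 + d1 + d2*4 = 21
  d6 = d3*3 = 9
  d7 = d2*2 - d4 = 12
  d8 = d7*3 = 36
  d9 = d4*5 = -20
  d10 = d7 + d8 = 48
  d11 = d6 - d10/2 + d2/5 = -71/5
Walk from origin (0, 0):
  seg 1: right by d11 = -71/5 → (-71/5, 0)
  seg 2: down by d11 = -71/5 → (-71/5, 71/5)
  seg 3: right by d5 = 21 → (34/5, 71/5)
  seg 4: right by d11 = -71/5 → (-37/5, 71/5)
  seg 5: right by d1 = 2 → (-27/5, 71/5)
  seg 6: left by d9 = -20 → (73/5, 71/5)
  seg 7: down by d7 = 12 → (73/5, 11/5)

d4 = -4
d5 = 21
d6 = 9
d7 = 12
d8 = 36
d9 = -20
d10 = 48
d11 = -71/5
endpoint = (73/5, 11/5)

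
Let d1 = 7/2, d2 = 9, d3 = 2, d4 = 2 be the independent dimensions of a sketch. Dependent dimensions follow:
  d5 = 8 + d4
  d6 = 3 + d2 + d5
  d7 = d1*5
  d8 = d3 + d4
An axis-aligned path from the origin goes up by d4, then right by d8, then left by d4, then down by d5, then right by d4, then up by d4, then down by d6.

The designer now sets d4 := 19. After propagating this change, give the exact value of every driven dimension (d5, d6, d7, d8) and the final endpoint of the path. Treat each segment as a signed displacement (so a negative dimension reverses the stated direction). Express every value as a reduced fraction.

d5 = 27
d6 = 39
d7 = 35/2
d8 = 21
endpoint = (21, -28)

Apply edit: d4 := 19
  d5 = 8 + d4 = 27
  d6 = 3 + d2 + d5 = 39
  d7 = d1*5 = 35/2
  d8 = d3 + d4 = 21
Walk from origin (0, 0):
  seg 1: up by d4 = 19 → (0, 19)
  seg 2: right by d8 = 21 → (21, 19)
  seg 3: left by d4 = 19 → (2, 19)
  seg 4: down by d5 = 27 → (2, -8)
  seg 5: right by d4 = 19 → (21, -8)
  seg 6: up by d4 = 19 → (21, 11)
  seg 7: down by d6 = 39 → (21, -28)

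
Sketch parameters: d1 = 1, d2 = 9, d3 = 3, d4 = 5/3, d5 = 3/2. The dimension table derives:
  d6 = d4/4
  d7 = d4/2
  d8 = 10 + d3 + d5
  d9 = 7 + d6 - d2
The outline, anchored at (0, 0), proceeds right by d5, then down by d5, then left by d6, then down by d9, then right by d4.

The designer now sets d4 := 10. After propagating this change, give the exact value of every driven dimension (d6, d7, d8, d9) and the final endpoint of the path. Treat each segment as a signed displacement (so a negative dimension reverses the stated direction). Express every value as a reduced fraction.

Apply edit: d4 := 10
  d6 = d4/4 = 5/2
  d7 = d4/2 = 5
  d8 = 10 + d3 + d5 = 29/2
  d9 = 7 + d6 - d2 = 1/2
Walk from origin (0, 0):
  seg 1: right by d5 = 3/2 → (3/2, 0)
  seg 2: down by d5 = 3/2 → (3/2, -3/2)
  seg 3: left by d6 = 5/2 → (-1, -3/2)
  seg 4: down by d9 = 1/2 → (-1, -2)
  seg 5: right by d4 = 10 → (9, -2)

d6 = 5/2
d7 = 5
d8 = 29/2
d9 = 1/2
endpoint = (9, -2)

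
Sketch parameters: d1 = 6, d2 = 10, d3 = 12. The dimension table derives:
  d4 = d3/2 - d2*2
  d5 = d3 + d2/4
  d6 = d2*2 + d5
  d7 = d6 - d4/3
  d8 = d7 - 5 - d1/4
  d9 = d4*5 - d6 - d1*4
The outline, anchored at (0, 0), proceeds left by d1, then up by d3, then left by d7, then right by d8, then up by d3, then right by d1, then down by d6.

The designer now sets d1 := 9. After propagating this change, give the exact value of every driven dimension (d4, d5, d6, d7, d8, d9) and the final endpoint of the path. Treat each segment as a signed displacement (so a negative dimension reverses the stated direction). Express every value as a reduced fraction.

d4 = -14
d5 = 29/2
d6 = 69/2
d7 = 235/6
d8 = 383/12
d9 = -281/2
endpoint = (-29/4, -21/2)

Apply edit: d1 := 9
  d4 = d3/2 - d2*2 = -14
  d5 = d3 + d2/4 = 29/2
  d6 = d2*2 + d5 = 69/2
  d7 = d6 - d4/3 = 235/6
  d8 = d7 - 5 - d1/4 = 383/12
  d9 = d4*5 - d6 - d1*4 = -281/2
Walk from origin (0, 0):
  seg 1: left by d1 = 9 → (-9, 0)
  seg 2: up by d3 = 12 → (-9, 12)
  seg 3: left by d7 = 235/6 → (-289/6, 12)
  seg 4: right by d8 = 383/12 → (-65/4, 12)
  seg 5: up by d3 = 12 → (-65/4, 24)
  seg 6: right by d1 = 9 → (-29/4, 24)
  seg 7: down by d6 = 69/2 → (-29/4, -21/2)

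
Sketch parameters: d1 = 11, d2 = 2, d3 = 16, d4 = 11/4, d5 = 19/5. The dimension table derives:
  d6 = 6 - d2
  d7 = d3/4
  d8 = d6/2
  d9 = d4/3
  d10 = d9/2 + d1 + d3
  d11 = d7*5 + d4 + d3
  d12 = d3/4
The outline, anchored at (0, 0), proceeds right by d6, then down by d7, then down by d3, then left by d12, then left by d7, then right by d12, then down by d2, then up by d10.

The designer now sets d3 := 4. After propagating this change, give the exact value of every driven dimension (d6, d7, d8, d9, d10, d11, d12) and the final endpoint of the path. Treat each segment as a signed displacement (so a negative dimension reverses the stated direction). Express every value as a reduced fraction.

Apply edit: d3 := 4
  d6 = 6 - d2 = 4
  d7 = d3/4 = 1
  d8 = d6/2 = 2
  d9 = d4/3 = 11/12
  d10 = d9/2 + d1 + d3 = 371/24
  d11 = d7*5 + d4 + d3 = 47/4
  d12 = d3/4 = 1
Walk from origin (0, 0):
  seg 1: right by d6 = 4 → (4, 0)
  seg 2: down by d7 = 1 → (4, -1)
  seg 3: down by d3 = 4 → (4, -5)
  seg 4: left by d12 = 1 → (3, -5)
  seg 5: left by d7 = 1 → (2, -5)
  seg 6: right by d12 = 1 → (3, -5)
  seg 7: down by d2 = 2 → (3, -7)
  seg 8: up by d10 = 371/24 → (3, 203/24)

d6 = 4
d7 = 1
d8 = 2
d9 = 11/12
d10 = 371/24
d11 = 47/4
d12 = 1
endpoint = (3, 203/24)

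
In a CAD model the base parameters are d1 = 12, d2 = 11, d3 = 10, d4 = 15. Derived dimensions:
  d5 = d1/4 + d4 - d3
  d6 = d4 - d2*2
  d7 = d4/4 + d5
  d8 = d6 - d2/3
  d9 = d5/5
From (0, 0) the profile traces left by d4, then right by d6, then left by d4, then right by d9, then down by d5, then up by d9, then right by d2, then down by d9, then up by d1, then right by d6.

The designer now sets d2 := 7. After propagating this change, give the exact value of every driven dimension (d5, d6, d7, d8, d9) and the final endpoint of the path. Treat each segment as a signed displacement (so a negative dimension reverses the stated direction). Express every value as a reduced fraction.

Apply edit: d2 := 7
  d5 = d1/4 + d4 - d3 = 8
  d6 = d4 - d2*2 = 1
  d7 = d4/4 + d5 = 47/4
  d8 = d6 - d2/3 = -4/3
  d9 = d5/5 = 8/5
Walk from origin (0, 0):
  seg 1: left by d4 = 15 → (-15, 0)
  seg 2: right by d6 = 1 → (-14, 0)
  seg 3: left by d4 = 15 → (-29, 0)
  seg 4: right by d9 = 8/5 → (-137/5, 0)
  seg 5: down by d5 = 8 → (-137/5, -8)
  seg 6: up by d9 = 8/5 → (-137/5, -32/5)
  seg 7: right by d2 = 7 → (-102/5, -32/5)
  seg 8: down by d9 = 8/5 → (-102/5, -8)
  seg 9: up by d1 = 12 → (-102/5, 4)
  seg 10: right by d6 = 1 → (-97/5, 4)

d5 = 8
d6 = 1
d7 = 47/4
d8 = -4/3
d9 = 8/5
endpoint = (-97/5, 4)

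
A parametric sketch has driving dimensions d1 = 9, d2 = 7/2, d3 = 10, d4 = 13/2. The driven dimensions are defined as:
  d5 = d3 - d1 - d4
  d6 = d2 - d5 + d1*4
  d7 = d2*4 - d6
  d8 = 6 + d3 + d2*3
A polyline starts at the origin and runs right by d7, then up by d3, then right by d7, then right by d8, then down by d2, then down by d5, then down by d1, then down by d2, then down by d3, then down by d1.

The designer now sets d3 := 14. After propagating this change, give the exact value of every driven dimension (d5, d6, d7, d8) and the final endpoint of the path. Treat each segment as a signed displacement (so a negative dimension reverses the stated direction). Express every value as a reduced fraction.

Apply edit: d3 := 14
  d5 = d3 - d1 - d4 = -3/2
  d6 = d2 - d5 + d1*4 = 41
  d7 = d2*4 - d6 = -27
  d8 = 6 + d3 + d2*3 = 61/2
Walk from origin (0, 0):
  seg 1: right by d7 = -27 → (-27, 0)
  seg 2: up by d3 = 14 → (-27, 14)
  seg 3: right by d7 = -27 → (-54, 14)
  seg 4: right by d8 = 61/2 → (-47/2, 14)
  seg 5: down by d2 = 7/2 → (-47/2, 21/2)
  seg 6: down by d5 = -3/2 → (-47/2, 12)
  seg 7: down by d1 = 9 → (-47/2, 3)
  seg 8: down by d2 = 7/2 → (-47/2, -1/2)
  seg 9: down by d3 = 14 → (-47/2, -29/2)
  seg 10: down by d1 = 9 → (-47/2, -47/2)

d5 = -3/2
d6 = 41
d7 = -27
d8 = 61/2
endpoint = (-47/2, -47/2)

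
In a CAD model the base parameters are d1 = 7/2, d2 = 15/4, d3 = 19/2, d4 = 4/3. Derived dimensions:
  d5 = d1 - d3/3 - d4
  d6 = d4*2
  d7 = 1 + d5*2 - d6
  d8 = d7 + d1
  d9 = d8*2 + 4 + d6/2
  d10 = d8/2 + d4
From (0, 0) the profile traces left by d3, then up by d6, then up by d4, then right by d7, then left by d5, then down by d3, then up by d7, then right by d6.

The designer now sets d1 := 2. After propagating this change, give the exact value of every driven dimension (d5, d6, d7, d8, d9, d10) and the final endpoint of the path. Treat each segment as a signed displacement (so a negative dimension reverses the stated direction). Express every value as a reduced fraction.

d5 = -5/2
d6 = 8/3
d7 = -20/3
d8 = -14/3
d9 = -4
d10 = -1
endpoint = (-11, -73/6)

Apply edit: d1 := 2
  d5 = d1 - d3/3 - d4 = -5/2
  d6 = d4*2 = 8/3
  d7 = 1 + d5*2 - d6 = -20/3
  d8 = d7 + d1 = -14/3
  d9 = d8*2 + 4 + d6/2 = -4
  d10 = d8/2 + d4 = -1
Walk from origin (0, 0):
  seg 1: left by d3 = 19/2 → (-19/2, 0)
  seg 2: up by d6 = 8/3 → (-19/2, 8/3)
  seg 3: up by d4 = 4/3 → (-19/2, 4)
  seg 4: right by d7 = -20/3 → (-97/6, 4)
  seg 5: left by d5 = -5/2 → (-41/3, 4)
  seg 6: down by d3 = 19/2 → (-41/3, -11/2)
  seg 7: up by d7 = -20/3 → (-41/3, -73/6)
  seg 8: right by d6 = 8/3 → (-11, -73/6)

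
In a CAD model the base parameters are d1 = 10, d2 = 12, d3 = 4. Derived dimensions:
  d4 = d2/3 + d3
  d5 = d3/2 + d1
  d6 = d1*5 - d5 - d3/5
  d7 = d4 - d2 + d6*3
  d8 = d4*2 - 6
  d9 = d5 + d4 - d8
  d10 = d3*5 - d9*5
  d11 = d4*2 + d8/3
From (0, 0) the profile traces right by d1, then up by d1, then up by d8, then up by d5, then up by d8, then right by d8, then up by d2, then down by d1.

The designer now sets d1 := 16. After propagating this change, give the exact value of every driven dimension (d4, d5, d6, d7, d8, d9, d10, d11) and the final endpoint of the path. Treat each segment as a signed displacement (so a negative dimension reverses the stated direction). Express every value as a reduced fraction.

d4 = 8
d5 = 18
d6 = 306/5
d7 = 898/5
d8 = 10
d9 = 16
d10 = -60
d11 = 58/3
endpoint = (26, 50)

Apply edit: d1 := 16
  d4 = d2/3 + d3 = 8
  d5 = d3/2 + d1 = 18
  d6 = d1*5 - d5 - d3/5 = 306/5
  d7 = d4 - d2 + d6*3 = 898/5
  d8 = d4*2 - 6 = 10
  d9 = d5 + d4 - d8 = 16
  d10 = d3*5 - d9*5 = -60
  d11 = d4*2 + d8/3 = 58/3
Walk from origin (0, 0):
  seg 1: right by d1 = 16 → (16, 0)
  seg 2: up by d1 = 16 → (16, 16)
  seg 3: up by d8 = 10 → (16, 26)
  seg 4: up by d5 = 18 → (16, 44)
  seg 5: up by d8 = 10 → (16, 54)
  seg 6: right by d8 = 10 → (26, 54)
  seg 7: up by d2 = 12 → (26, 66)
  seg 8: down by d1 = 16 → (26, 50)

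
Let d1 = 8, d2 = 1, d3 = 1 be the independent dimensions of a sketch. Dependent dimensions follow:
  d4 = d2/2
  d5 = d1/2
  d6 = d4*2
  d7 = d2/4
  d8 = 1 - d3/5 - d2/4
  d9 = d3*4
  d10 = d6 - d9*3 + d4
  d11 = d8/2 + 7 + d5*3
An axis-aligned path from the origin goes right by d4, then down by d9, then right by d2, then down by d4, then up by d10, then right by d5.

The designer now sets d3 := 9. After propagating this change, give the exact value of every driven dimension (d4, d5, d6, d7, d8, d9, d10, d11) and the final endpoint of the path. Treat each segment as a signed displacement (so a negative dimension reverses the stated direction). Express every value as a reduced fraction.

d4 = 1/2
d5 = 4
d6 = 1
d7 = 1/4
d8 = -21/20
d9 = 36
d10 = -213/2
d11 = 739/40
endpoint = (11/2, -143)

Apply edit: d3 := 9
  d4 = d2/2 = 1/2
  d5 = d1/2 = 4
  d6 = d4*2 = 1
  d7 = d2/4 = 1/4
  d8 = 1 - d3/5 - d2/4 = -21/20
  d9 = d3*4 = 36
  d10 = d6 - d9*3 + d4 = -213/2
  d11 = d8/2 + 7 + d5*3 = 739/40
Walk from origin (0, 0):
  seg 1: right by d4 = 1/2 → (1/2, 0)
  seg 2: down by d9 = 36 → (1/2, -36)
  seg 3: right by d2 = 1 → (3/2, -36)
  seg 4: down by d4 = 1/2 → (3/2, -73/2)
  seg 5: up by d10 = -213/2 → (3/2, -143)
  seg 6: right by d5 = 4 → (11/2, -143)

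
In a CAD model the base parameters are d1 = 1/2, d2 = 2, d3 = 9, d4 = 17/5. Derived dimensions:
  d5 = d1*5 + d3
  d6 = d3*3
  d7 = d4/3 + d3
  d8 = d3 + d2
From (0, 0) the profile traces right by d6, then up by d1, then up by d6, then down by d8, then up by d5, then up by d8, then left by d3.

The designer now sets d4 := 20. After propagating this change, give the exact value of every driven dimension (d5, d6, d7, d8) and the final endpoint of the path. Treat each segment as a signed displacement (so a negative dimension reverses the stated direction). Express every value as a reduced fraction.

Apply edit: d4 := 20
  d5 = d1*5 + d3 = 23/2
  d6 = d3*3 = 27
  d7 = d4/3 + d3 = 47/3
  d8 = d3 + d2 = 11
Walk from origin (0, 0):
  seg 1: right by d6 = 27 → (27, 0)
  seg 2: up by d1 = 1/2 → (27, 1/2)
  seg 3: up by d6 = 27 → (27, 55/2)
  seg 4: down by d8 = 11 → (27, 33/2)
  seg 5: up by d5 = 23/2 → (27, 28)
  seg 6: up by d8 = 11 → (27, 39)
  seg 7: left by d3 = 9 → (18, 39)

d5 = 23/2
d6 = 27
d7 = 47/3
d8 = 11
endpoint = (18, 39)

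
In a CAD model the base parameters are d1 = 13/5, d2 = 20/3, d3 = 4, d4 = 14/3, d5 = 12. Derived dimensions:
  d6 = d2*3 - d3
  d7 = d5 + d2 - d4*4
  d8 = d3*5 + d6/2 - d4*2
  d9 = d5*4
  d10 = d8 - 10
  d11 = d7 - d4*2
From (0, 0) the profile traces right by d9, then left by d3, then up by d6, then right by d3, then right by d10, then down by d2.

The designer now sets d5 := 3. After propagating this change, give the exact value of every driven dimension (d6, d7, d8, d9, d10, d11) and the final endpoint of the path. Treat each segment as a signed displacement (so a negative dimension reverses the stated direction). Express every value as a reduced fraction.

Apply edit: d5 := 3
  d6 = d2*3 - d3 = 16
  d7 = d5 + d2 - d4*4 = -9
  d8 = d3*5 + d6/2 - d4*2 = 56/3
  d9 = d5*4 = 12
  d10 = d8 - 10 = 26/3
  d11 = d7 - d4*2 = -55/3
Walk from origin (0, 0):
  seg 1: right by d9 = 12 → (12, 0)
  seg 2: left by d3 = 4 → (8, 0)
  seg 3: up by d6 = 16 → (8, 16)
  seg 4: right by d3 = 4 → (12, 16)
  seg 5: right by d10 = 26/3 → (62/3, 16)
  seg 6: down by d2 = 20/3 → (62/3, 28/3)

d6 = 16
d7 = -9
d8 = 56/3
d9 = 12
d10 = 26/3
d11 = -55/3
endpoint = (62/3, 28/3)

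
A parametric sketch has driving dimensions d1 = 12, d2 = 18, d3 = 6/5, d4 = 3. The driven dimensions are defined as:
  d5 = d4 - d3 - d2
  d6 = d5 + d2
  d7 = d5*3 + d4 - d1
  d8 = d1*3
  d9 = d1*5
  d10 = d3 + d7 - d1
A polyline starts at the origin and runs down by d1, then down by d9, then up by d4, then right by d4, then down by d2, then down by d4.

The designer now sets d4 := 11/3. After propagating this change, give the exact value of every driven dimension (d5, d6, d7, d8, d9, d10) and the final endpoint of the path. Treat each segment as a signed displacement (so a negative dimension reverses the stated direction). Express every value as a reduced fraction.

Apply edit: d4 := 11/3
  d5 = d4 - d3 - d2 = -233/15
  d6 = d5 + d2 = 37/15
  d7 = d5*3 + d4 - d1 = -824/15
  d8 = d1*3 = 36
  d9 = d1*5 = 60
  d10 = d3 + d7 - d1 = -986/15
Walk from origin (0, 0):
  seg 1: down by d1 = 12 → (0, -12)
  seg 2: down by d9 = 60 → (0, -72)
  seg 3: up by d4 = 11/3 → (0, -205/3)
  seg 4: right by d4 = 11/3 → (11/3, -205/3)
  seg 5: down by d2 = 18 → (11/3, -259/3)
  seg 6: down by d4 = 11/3 → (11/3, -90)

d5 = -233/15
d6 = 37/15
d7 = -824/15
d8 = 36
d9 = 60
d10 = -986/15
endpoint = (11/3, -90)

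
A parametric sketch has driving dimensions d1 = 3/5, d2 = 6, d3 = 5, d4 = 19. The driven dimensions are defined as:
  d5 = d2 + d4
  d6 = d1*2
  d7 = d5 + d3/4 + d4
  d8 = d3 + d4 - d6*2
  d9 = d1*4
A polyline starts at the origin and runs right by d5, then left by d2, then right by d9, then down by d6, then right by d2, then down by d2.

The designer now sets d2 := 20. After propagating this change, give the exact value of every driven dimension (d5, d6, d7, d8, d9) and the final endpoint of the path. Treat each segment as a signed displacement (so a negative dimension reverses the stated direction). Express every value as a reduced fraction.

d5 = 39
d6 = 6/5
d7 = 237/4
d8 = 108/5
d9 = 12/5
endpoint = (207/5, -106/5)

Apply edit: d2 := 20
  d5 = d2 + d4 = 39
  d6 = d1*2 = 6/5
  d7 = d5 + d3/4 + d4 = 237/4
  d8 = d3 + d4 - d6*2 = 108/5
  d9 = d1*4 = 12/5
Walk from origin (0, 0):
  seg 1: right by d5 = 39 → (39, 0)
  seg 2: left by d2 = 20 → (19, 0)
  seg 3: right by d9 = 12/5 → (107/5, 0)
  seg 4: down by d6 = 6/5 → (107/5, -6/5)
  seg 5: right by d2 = 20 → (207/5, -6/5)
  seg 6: down by d2 = 20 → (207/5, -106/5)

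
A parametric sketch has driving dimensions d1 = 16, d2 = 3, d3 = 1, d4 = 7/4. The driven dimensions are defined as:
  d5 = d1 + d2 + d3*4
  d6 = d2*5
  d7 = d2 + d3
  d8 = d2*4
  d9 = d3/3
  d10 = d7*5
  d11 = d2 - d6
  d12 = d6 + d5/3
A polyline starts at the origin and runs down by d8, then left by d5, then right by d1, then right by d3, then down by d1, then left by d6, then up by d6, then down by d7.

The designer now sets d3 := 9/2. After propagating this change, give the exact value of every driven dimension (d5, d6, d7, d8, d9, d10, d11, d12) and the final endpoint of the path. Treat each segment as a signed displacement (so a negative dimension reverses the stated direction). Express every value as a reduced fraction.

d5 = 37
d6 = 15
d7 = 15/2
d8 = 12
d9 = 3/2
d10 = 75/2
d11 = -12
d12 = 82/3
endpoint = (-63/2, -41/2)

Apply edit: d3 := 9/2
  d5 = d1 + d2 + d3*4 = 37
  d6 = d2*5 = 15
  d7 = d2 + d3 = 15/2
  d8 = d2*4 = 12
  d9 = d3/3 = 3/2
  d10 = d7*5 = 75/2
  d11 = d2 - d6 = -12
  d12 = d6 + d5/3 = 82/3
Walk from origin (0, 0):
  seg 1: down by d8 = 12 → (0, -12)
  seg 2: left by d5 = 37 → (-37, -12)
  seg 3: right by d1 = 16 → (-21, -12)
  seg 4: right by d3 = 9/2 → (-33/2, -12)
  seg 5: down by d1 = 16 → (-33/2, -28)
  seg 6: left by d6 = 15 → (-63/2, -28)
  seg 7: up by d6 = 15 → (-63/2, -13)
  seg 8: down by d7 = 15/2 → (-63/2, -41/2)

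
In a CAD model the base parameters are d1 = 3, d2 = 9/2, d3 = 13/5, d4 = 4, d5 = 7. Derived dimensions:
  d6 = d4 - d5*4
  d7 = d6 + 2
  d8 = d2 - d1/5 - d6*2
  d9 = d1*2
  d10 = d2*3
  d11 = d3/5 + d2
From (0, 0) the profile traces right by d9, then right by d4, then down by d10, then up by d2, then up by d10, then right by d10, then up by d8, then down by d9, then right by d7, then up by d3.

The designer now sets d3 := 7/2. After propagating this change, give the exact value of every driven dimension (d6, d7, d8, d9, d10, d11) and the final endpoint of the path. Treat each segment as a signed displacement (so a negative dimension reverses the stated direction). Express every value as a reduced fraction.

d6 = -24
d7 = -22
d8 = 519/10
d9 = 6
d10 = 27/2
d11 = 26/5
endpoint = (3/2, 539/10)

Apply edit: d3 := 7/2
  d6 = d4 - d5*4 = -24
  d7 = d6 + 2 = -22
  d8 = d2 - d1/5 - d6*2 = 519/10
  d9 = d1*2 = 6
  d10 = d2*3 = 27/2
  d11 = d3/5 + d2 = 26/5
Walk from origin (0, 0):
  seg 1: right by d9 = 6 → (6, 0)
  seg 2: right by d4 = 4 → (10, 0)
  seg 3: down by d10 = 27/2 → (10, -27/2)
  seg 4: up by d2 = 9/2 → (10, -9)
  seg 5: up by d10 = 27/2 → (10, 9/2)
  seg 6: right by d10 = 27/2 → (47/2, 9/2)
  seg 7: up by d8 = 519/10 → (47/2, 282/5)
  seg 8: down by d9 = 6 → (47/2, 252/5)
  seg 9: right by d7 = -22 → (3/2, 252/5)
  seg 10: up by d3 = 7/2 → (3/2, 539/10)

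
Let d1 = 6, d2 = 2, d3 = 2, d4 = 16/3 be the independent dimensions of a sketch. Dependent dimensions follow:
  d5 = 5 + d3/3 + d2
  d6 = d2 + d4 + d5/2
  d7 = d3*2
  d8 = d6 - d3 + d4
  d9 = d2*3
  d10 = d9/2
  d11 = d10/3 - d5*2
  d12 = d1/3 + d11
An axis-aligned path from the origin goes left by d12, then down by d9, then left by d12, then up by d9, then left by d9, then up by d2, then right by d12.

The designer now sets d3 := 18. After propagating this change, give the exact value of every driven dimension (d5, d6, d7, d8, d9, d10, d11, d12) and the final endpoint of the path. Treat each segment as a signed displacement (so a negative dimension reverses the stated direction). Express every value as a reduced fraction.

d5 = 13
d6 = 83/6
d7 = 36
d8 = 7/6
d9 = 6
d10 = 3
d11 = -25
d12 = -23
endpoint = (17, 2)

Apply edit: d3 := 18
  d5 = 5 + d3/3 + d2 = 13
  d6 = d2 + d4 + d5/2 = 83/6
  d7 = d3*2 = 36
  d8 = d6 - d3 + d4 = 7/6
  d9 = d2*3 = 6
  d10 = d9/2 = 3
  d11 = d10/3 - d5*2 = -25
  d12 = d1/3 + d11 = -23
Walk from origin (0, 0):
  seg 1: left by d12 = -23 → (23, 0)
  seg 2: down by d9 = 6 → (23, -6)
  seg 3: left by d12 = -23 → (46, -6)
  seg 4: up by d9 = 6 → (46, 0)
  seg 5: left by d9 = 6 → (40, 0)
  seg 6: up by d2 = 2 → (40, 2)
  seg 7: right by d12 = -23 → (17, 2)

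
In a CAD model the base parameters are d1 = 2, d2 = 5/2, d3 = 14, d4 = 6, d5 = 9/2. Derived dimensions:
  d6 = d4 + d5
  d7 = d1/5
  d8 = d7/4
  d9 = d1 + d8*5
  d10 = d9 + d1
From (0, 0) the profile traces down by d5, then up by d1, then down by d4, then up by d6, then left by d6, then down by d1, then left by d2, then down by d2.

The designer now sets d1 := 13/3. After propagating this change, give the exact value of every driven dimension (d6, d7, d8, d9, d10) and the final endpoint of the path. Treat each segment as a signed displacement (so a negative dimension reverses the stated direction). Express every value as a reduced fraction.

Apply edit: d1 := 13/3
  d6 = d4 + d5 = 21/2
  d7 = d1/5 = 13/15
  d8 = d7/4 = 13/60
  d9 = d1 + d8*5 = 65/12
  d10 = d9 + d1 = 39/4
Walk from origin (0, 0):
  seg 1: down by d5 = 9/2 → (0, -9/2)
  seg 2: up by d1 = 13/3 → (0, -1/6)
  seg 3: down by d4 = 6 → (0, -37/6)
  seg 4: up by d6 = 21/2 → (0, 13/3)
  seg 5: left by d6 = 21/2 → (-21/2, 13/3)
  seg 6: down by d1 = 13/3 → (-21/2, 0)
  seg 7: left by d2 = 5/2 → (-13, 0)
  seg 8: down by d2 = 5/2 → (-13, -5/2)

d6 = 21/2
d7 = 13/15
d8 = 13/60
d9 = 65/12
d10 = 39/4
endpoint = (-13, -5/2)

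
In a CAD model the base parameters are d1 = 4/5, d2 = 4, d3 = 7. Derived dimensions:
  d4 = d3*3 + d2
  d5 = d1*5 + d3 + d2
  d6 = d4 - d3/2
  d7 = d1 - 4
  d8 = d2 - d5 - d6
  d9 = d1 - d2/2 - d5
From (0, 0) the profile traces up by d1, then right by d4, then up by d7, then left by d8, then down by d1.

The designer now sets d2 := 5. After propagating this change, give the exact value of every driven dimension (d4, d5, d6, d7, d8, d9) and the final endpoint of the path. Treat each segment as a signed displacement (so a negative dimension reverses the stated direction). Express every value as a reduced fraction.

d4 = 26
d5 = 16
d6 = 45/2
d7 = -16/5
d8 = -67/2
d9 = -177/10
endpoint = (119/2, -16/5)

Apply edit: d2 := 5
  d4 = d3*3 + d2 = 26
  d5 = d1*5 + d3 + d2 = 16
  d6 = d4 - d3/2 = 45/2
  d7 = d1 - 4 = -16/5
  d8 = d2 - d5 - d6 = -67/2
  d9 = d1 - d2/2 - d5 = -177/10
Walk from origin (0, 0):
  seg 1: up by d1 = 4/5 → (0, 4/5)
  seg 2: right by d4 = 26 → (26, 4/5)
  seg 3: up by d7 = -16/5 → (26, -12/5)
  seg 4: left by d8 = -67/2 → (119/2, -12/5)
  seg 5: down by d1 = 4/5 → (119/2, -16/5)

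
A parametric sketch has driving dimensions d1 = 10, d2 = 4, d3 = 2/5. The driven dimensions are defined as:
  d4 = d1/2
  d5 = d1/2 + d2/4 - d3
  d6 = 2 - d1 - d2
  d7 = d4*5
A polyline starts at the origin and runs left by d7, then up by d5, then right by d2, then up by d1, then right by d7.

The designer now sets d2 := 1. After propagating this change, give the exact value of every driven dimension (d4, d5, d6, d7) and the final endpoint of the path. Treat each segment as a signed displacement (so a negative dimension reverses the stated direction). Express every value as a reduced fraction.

d4 = 5
d5 = 97/20
d6 = -9
d7 = 25
endpoint = (1, 297/20)

Apply edit: d2 := 1
  d4 = d1/2 = 5
  d5 = d1/2 + d2/4 - d3 = 97/20
  d6 = 2 - d1 - d2 = -9
  d7 = d4*5 = 25
Walk from origin (0, 0):
  seg 1: left by d7 = 25 → (-25, 0)
  seg 2: up by d5 = 97/20 → (-25, 97/20)
  seg 3: right by d2 = 1 → (-24, 97/20)
  seg 4: up by d1 = 10 → (-24, 297/20)
  seg 5: right by d7 = 25 → (1, 297/20)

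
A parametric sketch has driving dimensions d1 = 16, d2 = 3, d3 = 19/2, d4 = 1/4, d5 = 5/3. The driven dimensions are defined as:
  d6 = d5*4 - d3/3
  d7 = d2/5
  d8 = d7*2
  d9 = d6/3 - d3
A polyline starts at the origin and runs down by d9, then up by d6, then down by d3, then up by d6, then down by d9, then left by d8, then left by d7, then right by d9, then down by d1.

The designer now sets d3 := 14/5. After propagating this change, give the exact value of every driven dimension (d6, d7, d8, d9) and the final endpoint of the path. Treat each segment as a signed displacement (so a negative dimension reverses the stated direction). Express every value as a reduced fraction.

Apply edit: d3 := 14/5
  d6 = d5*4 - d3/3 = 86/15
  d7 = d2/5 = 3/5
  d8 = d7*2 = 6/5
  d9 = d6/3 - d3 = -8/9
Walk from origin (0, 0):
  seg 1: down by d9 = -8/9 → (0, 8/9)
  seg 2: up by d6 = 86/15 → (0, 298/45)
  seg 3: down by d3 = 14/5 → (0, 172/45)
  seg 4: up by d6 = 86/15 → (0, 86/9)
  seg 5: down by d9 = -8/9 → (0, 94/9)
  seg 6: left by d8 = 6/5 → (-6/5, 94/9)
  seg 7: left by d7 = 3/5 → (-9/5, 94/9)
  seg 8: right by d9 = -8/9 → (-121/45, 94/9)
  seg 9: down by d1 = 16 → (-121/45, -50/9)

d6 = 86/15
d7 = 3/5
d8 = 6/5
d9 = -8/9
endpoint = (-121/45, -50/9)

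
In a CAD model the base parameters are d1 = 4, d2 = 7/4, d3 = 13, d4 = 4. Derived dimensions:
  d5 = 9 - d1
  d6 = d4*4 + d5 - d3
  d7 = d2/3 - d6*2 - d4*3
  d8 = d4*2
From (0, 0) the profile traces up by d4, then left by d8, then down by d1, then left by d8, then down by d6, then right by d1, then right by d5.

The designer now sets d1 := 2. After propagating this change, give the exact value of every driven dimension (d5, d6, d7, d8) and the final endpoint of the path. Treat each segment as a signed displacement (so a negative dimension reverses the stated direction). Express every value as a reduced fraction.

d5 = 7
d6 = 10
d7 = -377/12
d8 = 8
endpoint = (-7, -8)

Apply edit: d1 := 2
  d5 = 9 - d1 = 7
  d6 = d4*4 + d5 - d3 = 10
  d7 = d2/3 - d6*2 - d4*3 = -377/12
  d8 = d4*2 = 8
Walk from origin (0, 0):
  seg 1: up by d4 = 4 → (0, 4)
  seg 2: left by d8 = 8 → (-8, 4)
  seg 3: down by d1 = 2 → (-8, 2)
  seg 4: left by d8 = 8 → (-16, 2)
  seg 5: down by d6 = 10 → (-16, -8)
  seg 6: right by d1 = 2 → (-14, -8)
  seg 7: right by d5 = 7 → (-7, -8)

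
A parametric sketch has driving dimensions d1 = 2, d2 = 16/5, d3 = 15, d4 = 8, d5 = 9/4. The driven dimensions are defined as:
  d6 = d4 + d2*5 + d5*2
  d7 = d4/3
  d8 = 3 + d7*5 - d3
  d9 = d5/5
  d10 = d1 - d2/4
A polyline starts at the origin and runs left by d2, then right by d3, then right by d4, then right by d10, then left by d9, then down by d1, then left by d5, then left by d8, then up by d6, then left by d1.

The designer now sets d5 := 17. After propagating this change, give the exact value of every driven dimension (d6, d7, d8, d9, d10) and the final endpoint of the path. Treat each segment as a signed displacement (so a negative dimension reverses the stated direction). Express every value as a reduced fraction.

Apply edit: d5 := 17
  d6 = d4 + d2*5 + d5*2 = 58
  d7 = d4/3 = 8/3
  d8 = 3 + d7*5 - d3 = 4/3
  d9 = d5/5 = 17/5
  d10 = d1 - d2/4 = 6/5
Walk from origin (0, 0):
  seg 1: left by d2 = 16/5 → (-16/5, 0)
  seg 2: right by d3 = 15 → (59/5, 0)
  seg 3: right by d4 = 8 → (99/5, 0)
  seg 4: right by d10 = 6/5 → (21, 0)
  seg 5: left by d9 = 17/5 → (88/5, 0)
  seg 6: down by d1 = 2 → (88/5, -2)
  seg 7: left by d5 = 17 → (3/5, -2)
  seg 8: left by d8 = 4/3 → (-11/15, -2)
  seg 9: up by d6 = 58 → (-11/15, 56)
  seg 10: left by d1 = 2 → (-41/15, 56)

d6 = 58
d7 = 8/3
d8 = 4/3
d9 = 17/5
d10 = 6/5
endpoint = (-41/15, 56)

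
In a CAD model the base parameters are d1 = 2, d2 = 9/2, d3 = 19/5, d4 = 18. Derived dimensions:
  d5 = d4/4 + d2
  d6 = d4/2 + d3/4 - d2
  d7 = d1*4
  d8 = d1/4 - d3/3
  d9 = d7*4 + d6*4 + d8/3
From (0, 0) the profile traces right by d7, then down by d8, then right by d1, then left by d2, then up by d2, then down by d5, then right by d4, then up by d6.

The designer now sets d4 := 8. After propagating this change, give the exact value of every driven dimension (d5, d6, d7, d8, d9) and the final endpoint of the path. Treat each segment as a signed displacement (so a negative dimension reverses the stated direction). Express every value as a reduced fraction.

Apply edit: d4 := 8
  d5 = d4/4 + d2 = 13/2
  d6 = d4/2 + d3/4 - d2 = 9/20
  d7 = d1*4 = 8
  d8 = d1/4 - d3/3 = -23/30
  d9 = d7*4 + d6*4 + d8/3 = 3019/90
Walk from origin (0, 0):
  seg 1: right by d7 = 8 → (8, 0)
  seg 2: down by d8 = -23/30 → (8, 23/30)
  seg 3: right by d1 = 2 → (10, 23/30)
  seg 4: left by d2 = 9/2 → (11/2, 23/30)
  seg 5: up by d2 = 9/2 → (11/2, 79/15)
  seg 6: down by d5 = 13/2 → (11/2, -37/30)
  seg 7: right by d4 = 8 → (27/2, -37/30)
  seg 8: up by d6 = 9/20 → (27/2, -47/60)

d5 = 13/2
d6 = 9/20
d7 = 8
d8 = -23/30
d9 = 3019/90
endpoint = (27/2, -47/60)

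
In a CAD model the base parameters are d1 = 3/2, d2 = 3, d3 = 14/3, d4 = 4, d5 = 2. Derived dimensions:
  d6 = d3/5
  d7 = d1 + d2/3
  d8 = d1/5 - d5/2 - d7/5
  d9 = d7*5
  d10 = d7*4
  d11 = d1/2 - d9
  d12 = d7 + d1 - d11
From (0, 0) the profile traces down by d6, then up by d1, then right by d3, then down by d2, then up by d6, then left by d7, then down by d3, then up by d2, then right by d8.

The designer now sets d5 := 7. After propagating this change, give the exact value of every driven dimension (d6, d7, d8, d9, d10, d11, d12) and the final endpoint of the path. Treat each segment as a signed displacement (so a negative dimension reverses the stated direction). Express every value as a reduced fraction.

d6 = 14/15
d7 = 5/2
d8 = -37/10
d9 = 25/2
d10 = 10
d11 = -47/4
d12 = 63/4
endpoint = (-23/15, -19/6)

Apply edit: d5 := 7
  d6 = d3/5 = 14/15
  d7 = d1 + d2/3 = 5/2
  d8 = d1/5 - d5/2 - d7/5 = -37/10
  d9 = d7*5 = 25/2
  d10 = d7*4 = 10
  d11 = d1/2 - d9 = -47/4
  d12 = d7 + d1 - d11 = 63/4
Walk from origin (0, 0):
  seg 1: down by d6 = 14/15 → (0, -14/15)
  seg 2: up by d1 = 3/2 → (0, 17/30)
  seg 3: right by d3 = 14/3 → (14/3, 17/30)
  seg 4: down by d2 = 3 → (14/3, -73/30)
  seg 5: up by d6 = 14/15 → (14/3, -3/2)
  seg 6: left by d7 = 5/2 → (13/6, -3/2)
  seg 7: down by d3 = 14/3 → (13/6, -37/6)
  seg 8: up by d2 = 3 → (13/6, -19/6)
  seg 9: right by d8 = -37/10 → (-23/15, -19/6)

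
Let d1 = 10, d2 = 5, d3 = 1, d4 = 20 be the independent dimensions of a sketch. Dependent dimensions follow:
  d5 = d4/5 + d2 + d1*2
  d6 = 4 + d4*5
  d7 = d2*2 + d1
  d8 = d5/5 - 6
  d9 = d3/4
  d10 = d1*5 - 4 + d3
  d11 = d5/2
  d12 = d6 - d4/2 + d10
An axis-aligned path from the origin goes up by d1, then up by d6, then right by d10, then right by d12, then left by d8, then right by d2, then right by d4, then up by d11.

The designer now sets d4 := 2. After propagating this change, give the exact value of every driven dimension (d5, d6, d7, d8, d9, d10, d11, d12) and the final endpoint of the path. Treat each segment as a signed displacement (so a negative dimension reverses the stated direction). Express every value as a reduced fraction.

d5 = 127/5
d6 = 14
d7 = 20
d8 = -23/25
d9 = 1/4
d10 = 47
d11 = 127/10
d12 = 60
endpoint = (2873/25, 367/10)

Apply edit: d4 := 2
  d5 = d4/5 + d2 + d1*2 = 127/5
  d6 = 4 + d4*5 = 14
  d7 = d2*2 + d1 = 20
  d8 = d5/5 - 6 = -23/25
  d9 = d3/4 = 1/4
  d10 = d1*5 - 4 + d3 = 47
  d11 = d5/2 = 127/10
  d12 = d6 - d4/2 + d10 = 60
Walk from origin (0, 0):
  seg 1: up by d1 = 10 → (0, 10)
  seg 2: up by d6 = 14 → (0, 24)
  seg 3: right by d10 = 47 → (47, 24)
  seg 4: right by d12 = 60 → (107, 24)
  seg 5: left by d8 = -23/25 → (2698/25, 24)
  seg 6: right by d2 = 5 → (2823/25, 24)
  seg 7: right by d4 = 2 → (2873/25, 24)
  seg 8: up by d11 = 127/10 → (2873/25, 367/10)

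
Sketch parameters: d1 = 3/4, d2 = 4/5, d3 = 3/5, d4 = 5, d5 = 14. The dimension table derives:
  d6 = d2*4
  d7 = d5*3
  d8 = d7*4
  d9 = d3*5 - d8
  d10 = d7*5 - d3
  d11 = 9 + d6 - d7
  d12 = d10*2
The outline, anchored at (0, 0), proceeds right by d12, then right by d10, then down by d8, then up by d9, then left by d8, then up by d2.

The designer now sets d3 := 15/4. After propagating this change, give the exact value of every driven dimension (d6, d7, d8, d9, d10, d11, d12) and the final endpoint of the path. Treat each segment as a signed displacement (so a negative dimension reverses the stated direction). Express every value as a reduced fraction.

d6 = 16/5
d7 = 42
d8 = 168
d9 = -597/4
d10 = 825/4
d11 = -149/5
d12 = 825/2
endpoint = (1803/4, -6329/20)

Apply edit: d3 := 15/4
  d6 = d2*4 = 16/5
  d7 = d5*3 = 42
  d8 = d7*4 = 168
  d9 = d3*5 - d8 = -597/4
  d10 = d7*5 - d3 = 825/4
  d11 = 9 + d6 - d7 = -149/5
  d12 = d10*2 = 825/2
Walk from origin (0, 0):
  seg 1: right by d12 = 825/2 → (825/2, 0)
  seg 2: right by d10 = 825/4 → (2475/4, 0)
  seg 3: down by d8 = 168 → (2475/4, -168)
  seg 4: up by d9 = -597/4 → (2475/4, -1269/4)
  seg 5: left by d8 = 168 → (1803/4, -1269/4)
  seg 6: up by d2 = 4/5 → (1803/4, -6329/20)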